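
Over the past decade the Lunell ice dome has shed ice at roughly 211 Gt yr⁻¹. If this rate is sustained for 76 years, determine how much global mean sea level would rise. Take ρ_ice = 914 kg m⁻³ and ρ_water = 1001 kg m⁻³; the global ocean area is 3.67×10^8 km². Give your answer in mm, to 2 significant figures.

≈ 44 mm

Total mass lost = 211 Gt/yr × 76 yr = 1.604×10^4 Gt = 1.604×10^16 kg.
ρ_w = 1001 kg m⁻³, so water volume = 1.604×10^16 / 1001 = 1.602×10^13 m³.
Δh = 1.602×10^13 / 3.67×10^14 = 0.0437 m = 44 mm.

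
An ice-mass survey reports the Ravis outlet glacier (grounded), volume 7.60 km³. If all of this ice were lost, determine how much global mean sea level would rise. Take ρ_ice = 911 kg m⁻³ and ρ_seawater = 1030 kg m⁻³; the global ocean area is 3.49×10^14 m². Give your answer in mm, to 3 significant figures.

≈ 0.0193 mm

Ravis: 7.60 km³ × (911/1030) = 6.722 km³ of water.
Spread over 3.49×10^14 m² of ocean, Δh = 6.722×10^9 / 3.49×10^14 = 1.93×10^-5 m = 0.0193 mm.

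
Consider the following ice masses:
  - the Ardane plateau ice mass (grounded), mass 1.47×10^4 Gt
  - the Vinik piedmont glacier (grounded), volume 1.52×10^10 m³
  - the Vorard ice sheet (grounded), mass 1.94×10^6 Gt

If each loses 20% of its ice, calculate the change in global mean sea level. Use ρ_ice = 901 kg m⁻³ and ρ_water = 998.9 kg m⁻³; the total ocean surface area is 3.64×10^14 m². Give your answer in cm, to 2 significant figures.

≈ 110 cm

Ardane: 0.2 × 1.47×10^4 Gt = 2.940×10^15 kg; dividing by ρ_w = 998.9 kg m⁻³ gives 2.943×10^12 m³ of water.
Vinik: 0.2 × 1.52×10^10 m³ × (901/998.9) = 2.742×10^9 m³ of water.
Vorard: 0.2 × 1.94×10^6 Gt = 3.880×10^17 kg; dividing by ρ_w = 998.9 kg m⁻³ gives 3.884×10^14 m³ of water.
Total added water ≈ 3.914×10^14 m³ over 3.64×10^14 m² → Δh = 1.08 m = 110 cm.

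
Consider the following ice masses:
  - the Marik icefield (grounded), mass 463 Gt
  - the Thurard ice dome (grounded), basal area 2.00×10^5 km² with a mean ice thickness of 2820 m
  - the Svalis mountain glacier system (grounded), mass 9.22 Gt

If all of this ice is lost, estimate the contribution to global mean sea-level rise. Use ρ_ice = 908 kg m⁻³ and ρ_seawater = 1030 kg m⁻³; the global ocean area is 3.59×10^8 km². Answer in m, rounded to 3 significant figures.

≈ 1.39 m

Marik: 463 Gt = 4.630×10^14 kg; dividing by ρ_w = 1030 kg m⁻³ gives 4.495×10^11 m³ of water.
Thurard: ice volume = 2.00×10^5 km² × 2820 m = 5.640×10^5 km³; 5.640×10^5 × (908/1030) = 4.972×10^5 km³ of water.
Svalis: 9.22 Gt = 9.220×10^12 kg; dividing by ρ_w = 1030 kg m⁻³ gives 8.951×10^9 m³ of water.
Total added water ≈ 4.977×10^14 m³ over 3.59×10^14 m² → Δh = 1.39 m.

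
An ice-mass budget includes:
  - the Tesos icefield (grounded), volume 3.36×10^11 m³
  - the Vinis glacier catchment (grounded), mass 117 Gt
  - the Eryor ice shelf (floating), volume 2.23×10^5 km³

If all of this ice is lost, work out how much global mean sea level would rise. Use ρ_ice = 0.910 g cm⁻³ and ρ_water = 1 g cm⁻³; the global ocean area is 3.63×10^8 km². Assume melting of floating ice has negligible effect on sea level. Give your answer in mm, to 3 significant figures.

Tesos: 3.36×10^11 m³ × (910/1000) = 3.058×10^11 m³ of water.
Vinis: 117 Gt = 1.170×10^14 kg; dividing by ρ_w = 1 g cm⁻³ = 1000 kg m⁻³ gives 1.170×10^11 m³ of water.
The Eryor ice shelf is floating and already displaces its own weight of water, so its melt adds essentially nothing to sea level.
Total added water ≈ 4.228×10^11 m³ over 3.63×10^14 m² → Δh = 1.16×10^-3 m = 1.16 mm.

≈ 1.16 mm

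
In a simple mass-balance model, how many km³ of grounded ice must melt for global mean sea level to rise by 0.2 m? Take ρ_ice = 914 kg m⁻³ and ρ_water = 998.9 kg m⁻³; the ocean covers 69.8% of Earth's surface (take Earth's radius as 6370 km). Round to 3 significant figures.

≈ 7.78×10^4 km³

Required water volume = Δh × A = 0.2 m × 3.56×10^14 m² = 7.118×10^13 m³ = 7.118×10^4 km³.
Ice volume = water volume × ρ_w/ρ_ice = 7.118×10^4 × 998.9/914 = 7.78×10^4 km³.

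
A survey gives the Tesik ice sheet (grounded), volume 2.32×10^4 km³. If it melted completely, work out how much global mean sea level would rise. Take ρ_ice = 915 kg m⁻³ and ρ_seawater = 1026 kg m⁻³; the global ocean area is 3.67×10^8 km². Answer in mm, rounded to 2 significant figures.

Tesik: 2.32×10^4 km³ × (915/1026) = 2.069×10^4 km³ of water.
Spread over 3.67×10^14 m² of ocean, Δh = 2.069×10^13 / 3.67×10^14 = 0.0564 m = 56 mm.

≈ 56 mm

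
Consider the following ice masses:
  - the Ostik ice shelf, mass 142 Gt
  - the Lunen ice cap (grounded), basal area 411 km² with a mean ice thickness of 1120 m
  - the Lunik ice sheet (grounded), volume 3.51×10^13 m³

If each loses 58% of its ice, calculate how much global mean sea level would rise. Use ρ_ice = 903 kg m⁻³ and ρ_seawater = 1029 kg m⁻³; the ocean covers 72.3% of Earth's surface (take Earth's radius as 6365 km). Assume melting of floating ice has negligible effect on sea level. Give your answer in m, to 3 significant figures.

≈ 0.0492 m

The Ostik ice shelf is floating and already displaces its own weight of water, so its melt adds essentially nothing to sea level.
Lunen: ice volume = 411 km² × 1120 m = 460.3 km³; 0.58 × 460.3 × (903/1029) = 234.3 km³ of water.
Lunik: 0.58 × 3.51×10^13 m³ × (903/1029) = 1.787×10^13 m³ of water.
Total added water ≈ 1.810×10^13 m³ over 3.68×10^14 m² → Δh = 0.0492 m.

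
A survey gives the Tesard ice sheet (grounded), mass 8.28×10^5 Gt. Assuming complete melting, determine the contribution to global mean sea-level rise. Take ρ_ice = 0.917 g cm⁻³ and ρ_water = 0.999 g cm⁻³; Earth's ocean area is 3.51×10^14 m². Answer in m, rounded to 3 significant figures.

Tesard: 8.28×10^5 Gt = 8.280×10^17 kg; dividing by ρ_w = 0.999 g cm⁻³ = 999 kg m⁻³ gives 8.288×10^14 m³ of water.
Spread over 3.51×10^14 m² of ocean, Δh = 8.288×10^14 / 3.51×10^14 = 2.36 m.

≈ 2.36 m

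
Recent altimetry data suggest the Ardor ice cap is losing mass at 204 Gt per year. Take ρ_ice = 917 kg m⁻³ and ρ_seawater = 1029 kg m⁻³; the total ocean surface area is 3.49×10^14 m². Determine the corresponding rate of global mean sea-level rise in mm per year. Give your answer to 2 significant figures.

≈ 0.57 mm/yr

ρ_w = 1029 kg m⁻³. Annual water volume added = 204 Gt / ρ_w = 2.040×10^14 kg / 1029 kg m⁻³ = 1.983×10^11 m³.
Δh per year = 1.983×10^11 / 3.49×10^14 = 5.68×10^-4 m = 0.57 mm.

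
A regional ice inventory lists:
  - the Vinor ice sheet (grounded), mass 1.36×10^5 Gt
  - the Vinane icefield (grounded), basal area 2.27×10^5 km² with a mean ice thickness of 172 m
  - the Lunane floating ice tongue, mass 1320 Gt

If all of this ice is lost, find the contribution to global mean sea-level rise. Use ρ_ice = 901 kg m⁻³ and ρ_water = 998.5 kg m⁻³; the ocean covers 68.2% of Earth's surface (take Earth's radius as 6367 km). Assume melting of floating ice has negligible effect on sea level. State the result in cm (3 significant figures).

Vinor: 1.36×10^5 Gt = 1.360×10^17 kg; dividing by ρ_w = 998.5 kg m⁻³ gives 1.362×10^14 m³ of water.
Vinane: ice volume = 2.27×10^5 km² × 172 m = 3.904×10^4 km³; 3.904×10^4 × (901/998.5) = 3.523×10^4 km³ of water.
The Lunane floating ice tongue is floating and already displaces its own weight of water, so its melt adds essentially nothing to sea level.
Total added water ≈ 1.714×10^14 m³ over 3.47×10^14 m² → Δh = 0.493 m = 49.3 cm.

≈ 49.3 cm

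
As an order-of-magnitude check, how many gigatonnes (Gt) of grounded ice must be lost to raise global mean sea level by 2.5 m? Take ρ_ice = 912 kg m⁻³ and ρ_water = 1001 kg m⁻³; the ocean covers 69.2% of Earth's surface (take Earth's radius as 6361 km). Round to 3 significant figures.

≈ 8.81×10^5 Gt

Required water volume = Δh × A = 2.5 m × 3.52×10^14 m² = 8.796×10^14 m³.
ρ_w = 1001 kg m⁻³, so the mass of water = 8.796×10^14 m³ × 1001 kg m⁻³ = 8.805×10^17 kg = 8.81×10^5 Gt (and the same mass of ice, by conservation).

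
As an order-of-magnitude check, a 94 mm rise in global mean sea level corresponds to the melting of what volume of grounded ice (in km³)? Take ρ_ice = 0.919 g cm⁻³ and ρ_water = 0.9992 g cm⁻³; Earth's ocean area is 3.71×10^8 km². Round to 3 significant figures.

Required water volume = Δh × A = 0.094 m × 3.71×10^14 m² = 3.487×10^13 m³ = 3.487×10^4 km³.
Ice volume = water volume × ρ_w/ρ_ice = 3.487×10^4 × 999.2/919 = 3.79×10^4 km³.

≈ 3.79×10^4 km³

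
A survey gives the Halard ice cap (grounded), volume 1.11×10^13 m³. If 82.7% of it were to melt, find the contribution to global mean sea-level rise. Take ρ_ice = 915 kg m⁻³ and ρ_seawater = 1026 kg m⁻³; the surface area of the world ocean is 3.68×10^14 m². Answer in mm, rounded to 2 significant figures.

Halard: 0.827 × 1.11×10^13 m³ × (915/1026) = 8.187×10^12 m³ of water.
Spread over 3.68×10^14 m² of ocean, Δh = 8.187×10^12 / 3.68×10^14 = 0.0222 m = 22 mm.

≈ 22 mm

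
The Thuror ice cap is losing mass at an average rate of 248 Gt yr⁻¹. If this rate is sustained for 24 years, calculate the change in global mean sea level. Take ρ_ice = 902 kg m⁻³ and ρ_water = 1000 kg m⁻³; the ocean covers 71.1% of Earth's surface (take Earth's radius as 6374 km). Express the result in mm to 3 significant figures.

≈ 16.4 mm

Total mass lost = 248 Gt/yr × 24 yr = 5952 Gt = 5.952×10^15 kg.
ρ_w = 1000 kg m⁻³, so water volume = 5.952×10^15 / 1000 = 5.952×10^12 m³.
Δh = 5.952×10^12 / 3.63×10^14 = 0.0164 m = 16.4 mm.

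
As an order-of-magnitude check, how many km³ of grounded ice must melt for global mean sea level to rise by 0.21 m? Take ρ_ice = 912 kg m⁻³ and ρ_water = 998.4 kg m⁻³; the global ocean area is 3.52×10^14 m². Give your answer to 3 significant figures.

≈ 8.09×10^4 km³

Required water volume = Δh × A = 0.21 m × 3.52×10^14 m² = 7.392×10^13 m³ = 7.392×10^4 km³.
Ice volume = water volume × ρ_w/ρ_ice = 7.392×10^4 × 998.4/912 = 8.09×10^4 km³.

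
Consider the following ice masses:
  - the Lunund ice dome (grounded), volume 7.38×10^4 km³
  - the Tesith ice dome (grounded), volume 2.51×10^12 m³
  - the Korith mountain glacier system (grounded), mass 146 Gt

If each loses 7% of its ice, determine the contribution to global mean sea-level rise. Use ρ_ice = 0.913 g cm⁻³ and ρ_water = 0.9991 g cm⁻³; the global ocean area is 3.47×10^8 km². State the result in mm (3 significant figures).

Lunund: 0.07 × 7.38×10^4 km³ × (913/999.1) = 4721 km³ of water.
Tesith: 0.07 × 2.51×10^12 m³ × (913/999.1) = 1.606×10^11 m³ of water.
Korith: 0.07 × 146 Gt = 1.022×10^13 kg; dividing by ρ_w = 0.9991 g cm⁻³ = 999.1 kg m⁻³ gives 1.023×10^10 m³ of water.
Total added water ≈ 4.892×10^12 m³ over 3.47×10^14 m² → Δh = 0.0141 m = 14.1 mm.

≈ 14.1 mm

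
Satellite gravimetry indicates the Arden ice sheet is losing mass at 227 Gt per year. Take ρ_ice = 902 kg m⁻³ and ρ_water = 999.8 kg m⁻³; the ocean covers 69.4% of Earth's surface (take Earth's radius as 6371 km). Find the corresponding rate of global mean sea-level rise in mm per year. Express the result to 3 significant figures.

≈ 0.641 mm/yr

ρ_w = 999.8 kg m⁻³. Annual water volume added = 227 Gt / ρ_w = 2.270×10^14 kg / 999.8 kg m⁻³ = 2.270×10^11 m³.
Δh per year = 2.270×10^11 / 3.54×10^14 = 6.41×10^-4 m = 0.641 mm.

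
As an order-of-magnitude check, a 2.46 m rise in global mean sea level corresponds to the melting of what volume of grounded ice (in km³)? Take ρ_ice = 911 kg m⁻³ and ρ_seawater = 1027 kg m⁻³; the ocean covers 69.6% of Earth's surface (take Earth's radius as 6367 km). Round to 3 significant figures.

≈ 9.83×10^5 km³

Required water volume = Δh × A = 2.46 m × 3.55×10^14 m² = 8.722×10^14 m³ = 8.722×10^5 km³.
Ice volume = water volume × ρ_w/ρ_ice = 8.722×10^5 × 1027/911 = 9.83×10^5 km³.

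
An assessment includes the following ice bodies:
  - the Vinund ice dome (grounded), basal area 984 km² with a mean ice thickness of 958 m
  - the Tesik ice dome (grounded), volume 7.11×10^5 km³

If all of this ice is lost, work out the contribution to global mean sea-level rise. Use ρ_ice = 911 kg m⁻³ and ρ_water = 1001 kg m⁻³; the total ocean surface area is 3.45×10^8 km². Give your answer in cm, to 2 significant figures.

Vinund: ice volume = 984 km² × 958 m = 942.7 km³; 942.7 × (911/1001) = 857.9 km³ of water.
Tesik: 7.11×10^5 km³ × (911/1001) = 6.471×10^5 km³ of water.
Total added water ≈ 6.479×10^14 m³ over 3.45×10^14 m² → Δh = 1.88 m = 190 cm.

≈ 190 cm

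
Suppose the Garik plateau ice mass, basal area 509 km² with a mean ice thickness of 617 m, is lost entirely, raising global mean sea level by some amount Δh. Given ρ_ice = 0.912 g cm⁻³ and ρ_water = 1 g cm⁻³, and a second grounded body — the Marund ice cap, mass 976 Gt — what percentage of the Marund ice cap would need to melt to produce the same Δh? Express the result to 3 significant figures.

≈ 29.3 %

Equal sea-level rise means equal mass of meltwater, i.e. equal mass of ice lost.
Ice mass of Garik: 2.864×10^14 kg; ice mass of Marund: 9.760×10^14 kg.
Fraction required = 2.864×10^14 / 9.760×10^14 = 0.293 → 29.3 %.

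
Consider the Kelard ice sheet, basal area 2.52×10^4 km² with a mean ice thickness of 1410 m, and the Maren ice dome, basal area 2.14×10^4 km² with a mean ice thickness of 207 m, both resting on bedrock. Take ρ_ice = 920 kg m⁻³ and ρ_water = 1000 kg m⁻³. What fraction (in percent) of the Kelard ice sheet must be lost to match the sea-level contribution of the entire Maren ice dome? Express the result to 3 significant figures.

Equal sea-level rise means equal mass of meltwater, i.e. equal mass of ice lost.
Ice mass of Maren: 4.075×10^15 kg; ice mass of Kelard: 3.269×10^16 kg.
Fraction required = 4.075×10^15 / 3.269×10^16 = 0.125 → 12.5 %.

≈ 12.5 %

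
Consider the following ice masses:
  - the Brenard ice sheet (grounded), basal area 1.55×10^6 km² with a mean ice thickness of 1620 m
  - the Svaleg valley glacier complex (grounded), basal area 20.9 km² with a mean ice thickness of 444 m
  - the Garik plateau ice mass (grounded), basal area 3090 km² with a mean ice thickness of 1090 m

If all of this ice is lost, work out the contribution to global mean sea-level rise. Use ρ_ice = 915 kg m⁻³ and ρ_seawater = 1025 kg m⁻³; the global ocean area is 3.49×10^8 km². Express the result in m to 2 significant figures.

Brenard: ice volume = 1.55×10^6 km² × 1620 m = 2.511×10^6 km³; 2.511×10^6 × (915/1025) = 2.242×10^6 km³ of water.
Svaleg: ice volume = 20.9 km² × 444 m = 9.280 km³; 9.280 × (915/1025) = 8.284 km³ of water.
Garik: ice volume = 3090 km² × 1090 m = 3368 km³; 3368 × (915/1025) = 3007 km³ of water.
Total added water ≈ 2.245×10^15 m³ over 3.49×10^14 m² → Δh = 6.43 m.

≈ 6.4 m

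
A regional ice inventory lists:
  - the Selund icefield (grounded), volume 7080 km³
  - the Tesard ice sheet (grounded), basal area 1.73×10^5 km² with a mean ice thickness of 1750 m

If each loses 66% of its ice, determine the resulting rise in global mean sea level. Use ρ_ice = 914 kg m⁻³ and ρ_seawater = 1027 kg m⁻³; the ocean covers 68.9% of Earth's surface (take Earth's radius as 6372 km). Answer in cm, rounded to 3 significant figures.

Selund: 0.66 × 7080 km³ × (914/1027) = 4159 km³ of water.
Tesard: ice volume = 1.73×10^5 km² × 1750 m = 3.028×10^5 km³; 0.66 × 3.028×10^5 × (914/1027) = 1.778×10^5 km³ of water.
Total added water ≈ 1.820×10^14 m³ over 3.52×10^14 m² → Δh = 0.518 m = 51.8 cm.

≈ 51.8 cm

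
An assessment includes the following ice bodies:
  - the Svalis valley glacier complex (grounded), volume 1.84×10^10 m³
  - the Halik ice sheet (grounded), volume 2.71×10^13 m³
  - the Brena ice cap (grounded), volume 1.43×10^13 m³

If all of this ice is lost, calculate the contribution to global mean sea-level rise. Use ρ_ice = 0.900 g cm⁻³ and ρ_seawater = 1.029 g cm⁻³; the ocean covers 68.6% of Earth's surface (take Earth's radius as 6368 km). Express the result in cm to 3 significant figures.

Svalis: 1.84×10^10 m³ × (900/1029) = 1.609×10^10 m³ of water.
Halik: 2.71×10^13 m³ × (900/1029) = 2.370×10^13 m³ of water.
Brena: 1.43×10^13 m³ × (900/1029) = 1.251×10^13 m³ of water.
Total added water ≈ 3.623×10^13 m³ over 3.50×10^14 m² → Δh = 0.104 m = 10.4 cm.

≈ 10.4 cm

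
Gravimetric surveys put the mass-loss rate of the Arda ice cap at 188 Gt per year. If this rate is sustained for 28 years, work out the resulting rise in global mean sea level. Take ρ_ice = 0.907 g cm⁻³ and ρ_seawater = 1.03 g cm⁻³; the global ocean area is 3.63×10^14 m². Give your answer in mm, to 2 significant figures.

≈ 14 mm

Total mass lost = 188 Gt/yr × 28 yr = 5264 Gt = 5.264×10^15 kg.
ρ_w = 1.03 g cm⁻³ = 1030 kg m⁻³, so water volume = 5.264×10^15 / 1030 = 5.111×10^12 m³.
Δh = 5.111×10^12 / 3.63×10^14 = 0.0141 m = 14 mm.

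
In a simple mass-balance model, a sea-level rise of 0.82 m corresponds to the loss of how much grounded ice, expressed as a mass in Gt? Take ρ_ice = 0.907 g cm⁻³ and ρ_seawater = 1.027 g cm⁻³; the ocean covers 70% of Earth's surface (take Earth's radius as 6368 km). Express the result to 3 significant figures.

Required water volume = Δh × A = 0.82 m × 3.57×10^14 m² = 2.925×10^14 m³.
ρ_w = 1.027 g cm⁻³ = 1027 kg m⁻³, so the mass of water = 2.925×10^14 m³ × 1027 kg m⁻³ = 3.004×10^17 kg = 3.00×10^5 Gt (and the same mass of ice, by conservation).

≈ 3.00×10^5 Gt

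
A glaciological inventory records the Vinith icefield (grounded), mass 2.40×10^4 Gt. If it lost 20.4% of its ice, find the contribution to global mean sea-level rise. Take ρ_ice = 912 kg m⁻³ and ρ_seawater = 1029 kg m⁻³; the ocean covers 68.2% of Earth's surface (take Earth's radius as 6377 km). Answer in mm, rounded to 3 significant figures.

Vinith: 0.204 × 2.40×10^4 Gt = 4.896×10^15 kg; dividing by ρ_w = 1029 kg m⁻³ gives 4.758×10^12 m³ of water.
Spread over 3.49×10^14 m² of ocean, Δh = 4.758×10^12 / 3.49×10^14 = 0.0137 m = 13.7 mm.

≈ 13.7 mm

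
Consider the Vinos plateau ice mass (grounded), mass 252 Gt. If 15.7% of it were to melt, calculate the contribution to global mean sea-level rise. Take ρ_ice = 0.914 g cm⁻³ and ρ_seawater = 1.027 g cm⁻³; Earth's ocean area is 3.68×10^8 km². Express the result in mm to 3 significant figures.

Vinos: 0.157 × 252 Gt = 3.956×10^13 kg; dividing by ρ_w = 1.027 g cm⁻³ = 1027 kg m⁻³ gives 3.852×10^10 m³ of water.
Spread over 3.68×10^14 m² of ocean, Δh = 3.852×10^10 / 3.68×10^14 = 1.05×10^-4 m = 0.105 mm.

≈ 0.105 mm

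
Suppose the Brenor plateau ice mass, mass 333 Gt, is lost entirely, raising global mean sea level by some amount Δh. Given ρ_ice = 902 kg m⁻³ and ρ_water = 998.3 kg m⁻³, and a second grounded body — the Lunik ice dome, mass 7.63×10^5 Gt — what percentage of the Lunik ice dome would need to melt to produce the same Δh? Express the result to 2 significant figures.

≈ 0.044 %

Equal sea-level rise means equal mass of meltwater, i.e. equal mass of ice lost.
Ice mass of Brenor: 3.330×10^14 kg; ice mass of Lunik: 7.630×10^17 kg.
Fraction required = 3.330×10^14 / 7.630×10^17 = 4.36×10^-4 → 0.044 %.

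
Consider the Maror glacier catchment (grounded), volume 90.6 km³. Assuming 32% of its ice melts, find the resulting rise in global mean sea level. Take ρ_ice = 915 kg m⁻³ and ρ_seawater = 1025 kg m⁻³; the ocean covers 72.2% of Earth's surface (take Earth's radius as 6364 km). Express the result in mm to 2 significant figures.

Maror: 0.32 × 90.6 km³ × (915/1025) = 25.88 km³ of water.
Spread over 3.67×10^14 m² of ocean, Δh = 2.588×10^10 / 3.67×10^14 = 7.04×10^-5 m = 0.070 mm.

≈ 0.070 mm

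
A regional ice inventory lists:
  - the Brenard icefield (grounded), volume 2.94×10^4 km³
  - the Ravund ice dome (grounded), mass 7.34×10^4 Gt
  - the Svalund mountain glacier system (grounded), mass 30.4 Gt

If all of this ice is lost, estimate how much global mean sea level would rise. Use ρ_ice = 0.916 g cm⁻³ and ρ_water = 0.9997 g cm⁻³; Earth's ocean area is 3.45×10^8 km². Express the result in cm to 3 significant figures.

≈ 29.1 cm

Brenard: 2.94×10^4 km³ × (916/999.7) = 2.694×10^4 km³ of water.
Ravund: 7.34×10^4 Gt = 7.340×10^16 kg; dividing by ρ_w = 0.9997 g cm⁻³ = 999.7 kg m⁻³ gives 7.342×10^13 m³ of water.
Svalund: 30.4 Gt = 3.040×10^13 kg; dividing by ρ_w = 999.7 kg m⁻³ gives 3.041×10^10 m³ of water.
Total added water ≈ 1.004×10^14 m³ over 3.45×10^14 m² → Δh = 0.291 m = 29.1 cm.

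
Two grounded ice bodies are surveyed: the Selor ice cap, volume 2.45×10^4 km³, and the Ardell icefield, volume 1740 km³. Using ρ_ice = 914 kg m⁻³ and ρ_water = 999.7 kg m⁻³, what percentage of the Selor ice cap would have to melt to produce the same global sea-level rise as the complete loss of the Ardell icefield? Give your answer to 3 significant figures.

≈ 7.10 %

Equal sea-level rise means equal mass of meltwater, i.e. equal mass of ice lost.
Ice mass of Ardell: 1.590×10^15 kg; ice mass of Selor: 2.239×10^16 kg.
Fraction required = 1.590×10^15 / 2.239×10^16 = 0.0710 → 7.10 %.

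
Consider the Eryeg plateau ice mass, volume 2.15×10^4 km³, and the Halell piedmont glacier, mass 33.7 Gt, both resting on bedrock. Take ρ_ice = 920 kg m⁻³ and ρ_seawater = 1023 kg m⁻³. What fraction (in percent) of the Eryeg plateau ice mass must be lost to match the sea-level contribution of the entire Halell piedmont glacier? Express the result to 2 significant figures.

Equal sea-level rise means equal mass of meltwater, i.e. equal mass of ice lost.
Ice mass of Halell: 3.370×10^13 kg; ice mass of Eryeg: 1.978×10^16 kg.
Fraction required = 3.370×10^13 / 1.978×10^16 = 1.70×10^-3 → 0.17 %.

≈ 0.17 %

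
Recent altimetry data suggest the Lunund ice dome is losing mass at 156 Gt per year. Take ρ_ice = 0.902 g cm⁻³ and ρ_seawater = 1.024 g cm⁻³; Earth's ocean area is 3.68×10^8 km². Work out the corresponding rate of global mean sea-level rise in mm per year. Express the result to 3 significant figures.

ρ_w = 1.024 g cm⁻³ = 1024 kg m⁻³. Annual water volume added = 156 Gt / ρ_w = 1.560×10^14 kg / 1024 kg m⁻³ = 1.523×10^11 m³.
Δh per year = 1.523×10^11 / 3.68×10^14 = 4.14×10^-4 m = 0.414 mm.

≈ 0.414 mm/yr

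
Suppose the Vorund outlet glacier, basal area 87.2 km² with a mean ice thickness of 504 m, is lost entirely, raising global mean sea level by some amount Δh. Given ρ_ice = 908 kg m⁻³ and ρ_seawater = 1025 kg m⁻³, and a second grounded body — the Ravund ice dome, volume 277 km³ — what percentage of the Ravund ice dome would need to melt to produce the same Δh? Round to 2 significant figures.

≈ 16 %

Equal sea-level rise means equal mass of meltwater, i.e. equal mass of ice lost.
Ice mass of Vorund: 3.991×10^13 kg; ice mass of Ravund: 2.515×10^14 kg.
Fraction required = 3.991×10^13 / 2.515×10^14 = 0.159 → 16 %.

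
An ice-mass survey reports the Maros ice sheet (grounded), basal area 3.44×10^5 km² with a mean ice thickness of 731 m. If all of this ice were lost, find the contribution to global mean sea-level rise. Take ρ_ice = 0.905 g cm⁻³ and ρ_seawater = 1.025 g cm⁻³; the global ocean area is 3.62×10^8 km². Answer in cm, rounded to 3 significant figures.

≈ 61.3 cm

Maros: ice volume = 3.44×10^5 km² × 731 m = 2.515×10^5 km³; 2.515×10^5 × (905/1025) = 2.220×10^5 km³ of water.
Spread over 3.62×10^14 m² of ocean, Δh = 2.220×10^14 / 3.62×10^14 = 0.613 m = 61.3 cm.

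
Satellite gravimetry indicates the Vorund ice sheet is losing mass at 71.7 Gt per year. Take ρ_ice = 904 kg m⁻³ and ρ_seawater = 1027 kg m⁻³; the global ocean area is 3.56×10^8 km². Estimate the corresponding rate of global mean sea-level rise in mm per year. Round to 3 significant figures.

≈ 0.196 mm/yr

ρ_w = 1027 kg m⁻³. Annual water volume added = 71.7 Gt / ρ_w = 7.170×10^13 kg / 1027 kg m⁻³ = 6.981×10^10 m³.
Δh per year = 6.981×10^10 / 3.56×10^14 = 1.96×10^-4 m = 0.196 mm.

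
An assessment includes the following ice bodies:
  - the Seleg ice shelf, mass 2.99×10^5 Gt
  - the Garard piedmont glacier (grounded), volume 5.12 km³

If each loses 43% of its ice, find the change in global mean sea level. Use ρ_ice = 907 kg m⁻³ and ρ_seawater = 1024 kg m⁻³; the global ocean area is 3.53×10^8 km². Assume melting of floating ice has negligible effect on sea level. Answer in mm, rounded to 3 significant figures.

≈ 5.52×10^-3 mm

The Seleg ice shelf is floating and already displaces its own weight of water, so its melt adds essentially nothing to sea level.
Garard: 0.43 × 5.12 km³ × (907/1024) = 1.950 km³ of water.
Total added water ≈ 1.950×10^9 m³ over 3.53×10^14 m² → Δh = 5.52×10^-6 m = 5.52×10^-3 mm.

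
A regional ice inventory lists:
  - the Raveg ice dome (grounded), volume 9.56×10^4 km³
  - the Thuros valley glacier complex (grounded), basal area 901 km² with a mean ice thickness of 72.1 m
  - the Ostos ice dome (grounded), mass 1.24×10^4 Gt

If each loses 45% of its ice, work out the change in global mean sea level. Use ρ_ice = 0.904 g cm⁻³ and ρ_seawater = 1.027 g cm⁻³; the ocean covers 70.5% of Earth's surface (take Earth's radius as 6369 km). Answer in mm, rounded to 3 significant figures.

Raveg: 0.45 × 9.56×10^4 km³ × (904/1027) = 3.787×10^4 km³ of water.
Thuros: ice volume = 901 km² × 72.1 m = 64.96 km³; 0.45 × 64.96 × (904/1027) = 25.73 km³ of water.
Ostos: 0.45 × 1.24×10^4 Gt = 5.580×10^15 kg; dividing by ρ_w = 1.027 g cm⁻³ = 1027 kg m⁻³ gives 5.433×10^12 m³ of water.
Total added water ≈ 4.333×10^13 m³ over 3.59×10^14 m² → Δh = 0.121 m = 121 mm.

≈ 121 mm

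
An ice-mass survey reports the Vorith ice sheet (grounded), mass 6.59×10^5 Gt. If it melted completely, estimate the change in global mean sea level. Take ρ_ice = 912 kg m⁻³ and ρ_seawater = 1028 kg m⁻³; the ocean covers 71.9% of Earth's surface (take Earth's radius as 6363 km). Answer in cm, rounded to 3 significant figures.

≈ 175 cm

Vorith: 6.59×10^5 Gt = 6.590×10^17 kg; dividing by ρ_w = 1028 kg m⁻³ gives 6.411×10^14 m³ of water.
Spread over 3.66×10^14 m² of ocean, Δh = 6.411×10^14 / 3.66×10^14 = 1.75 m = 175 cm.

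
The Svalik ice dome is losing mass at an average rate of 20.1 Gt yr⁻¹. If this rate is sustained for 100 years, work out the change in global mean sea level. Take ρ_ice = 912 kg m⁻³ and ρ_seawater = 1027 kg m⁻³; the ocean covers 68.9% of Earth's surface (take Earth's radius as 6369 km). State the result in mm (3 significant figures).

Total mass lost = 20.1 Gt/yr × 100 yr = 2010 Gt = 2.010×10^15 kg.
ρ_w = 1027 kg m⁻³, so water volume = 2.010×10^15 / 1027 = 1.957×10^12 m³.
Δh = 1.957×10^12 / 3.51×10^14 = 5.57×10^-3 m = 5.57 mm.

≈ 5.57 mm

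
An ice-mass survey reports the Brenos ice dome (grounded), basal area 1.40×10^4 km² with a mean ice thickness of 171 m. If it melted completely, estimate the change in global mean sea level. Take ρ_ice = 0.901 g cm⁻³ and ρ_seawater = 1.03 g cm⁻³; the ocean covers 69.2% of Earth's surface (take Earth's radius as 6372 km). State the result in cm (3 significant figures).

≈ 0.593 cm

Brenos: ice volume = 1.40×10^4 km² × 171 m = 2394 km³; 2394 × (901/1030) = 2094 km³ of water.
Spread over 3.53×10^14 m² of ocean, Δh = 2.094×10^12 / 3.53×10^14 = 5.93×10^-3 m = 0.593 cm.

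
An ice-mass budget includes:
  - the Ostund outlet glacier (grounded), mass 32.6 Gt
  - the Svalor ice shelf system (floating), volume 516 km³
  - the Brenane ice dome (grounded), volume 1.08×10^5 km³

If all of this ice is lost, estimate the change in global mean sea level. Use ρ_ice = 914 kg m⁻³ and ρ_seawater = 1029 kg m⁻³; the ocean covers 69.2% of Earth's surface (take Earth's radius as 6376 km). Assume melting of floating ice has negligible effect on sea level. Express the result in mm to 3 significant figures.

Ostund: 32.6 Gt = 3.260×10^13 kg; dividing by ρ_w = 1029 kg m⁻³ gives 3.168×10^10 m³ of water.
The Svalor ice shelf system is floating and already displaces its own weight of water, so its melt adds essentially nothing to sea level.
Brenane: 1.08×10^5 km³ × (914/1029) = 9.593×10^4 km³ of water.
Total added water ≈ 9.596×10^13 m³ over 3.54×10^14 m² → Δh = 0.271 m = 271 mm.

≈ 271 mm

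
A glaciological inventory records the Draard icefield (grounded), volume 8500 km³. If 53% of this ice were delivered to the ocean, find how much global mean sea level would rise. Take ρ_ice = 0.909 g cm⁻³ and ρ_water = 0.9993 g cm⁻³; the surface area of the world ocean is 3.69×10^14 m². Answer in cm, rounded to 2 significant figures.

≈ 1.1 cm

Draard: 0.53 × 8500 km³ × (909/999.3) = 4098 km³ of water.
Spread over 3.69×10^14 m² of ocean, Δh = 4.098×10^12 / 3.69×10^14 = 0.0111 m = 1.1 cm.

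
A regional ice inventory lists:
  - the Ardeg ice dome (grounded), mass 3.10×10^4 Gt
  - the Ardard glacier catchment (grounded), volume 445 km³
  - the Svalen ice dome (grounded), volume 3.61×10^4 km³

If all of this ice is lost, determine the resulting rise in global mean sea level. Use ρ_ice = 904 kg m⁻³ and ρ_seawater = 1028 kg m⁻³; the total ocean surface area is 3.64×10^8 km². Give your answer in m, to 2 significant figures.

Ardeg: 3.10×10^4 Gt = 3.100×10^16 kg; dividing by ρ_w = 1028 kg m⁻³ gives 3.016×10^13 m³ of water.
Ardard: 445 km³ × (904/1028) = 391.3 km³ of water.
Svalen: 3.61×10^4 km³ × (904/1028) = 3.175×10^4 km³ of water.
Total added water ≈ 6.229×10^13 m³ over 3.64×10^14 m² → Δh = 0.171 m.

≈ 0.17 m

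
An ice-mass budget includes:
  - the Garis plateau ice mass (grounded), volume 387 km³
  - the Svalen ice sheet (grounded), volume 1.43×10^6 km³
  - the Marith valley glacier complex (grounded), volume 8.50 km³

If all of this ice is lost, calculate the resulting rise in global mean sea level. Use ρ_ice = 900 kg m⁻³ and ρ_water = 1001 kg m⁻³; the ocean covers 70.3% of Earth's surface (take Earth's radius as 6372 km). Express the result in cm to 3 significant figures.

≈ 359 cm

Garis: 387 km³ × (900/1001) = 348.0 km³ of water.
Svalen: 1.43×10^6 km³ × (900/1001) = 1.286×10^6 km³ of water.
Marith: 8.50 km³ × (900/1001) = 7.642 km³ of water.
Total added water ≈ 1.286×10^15 m³ over 3.59×10^14 m² → Δh = 3.59 m = 359 cm.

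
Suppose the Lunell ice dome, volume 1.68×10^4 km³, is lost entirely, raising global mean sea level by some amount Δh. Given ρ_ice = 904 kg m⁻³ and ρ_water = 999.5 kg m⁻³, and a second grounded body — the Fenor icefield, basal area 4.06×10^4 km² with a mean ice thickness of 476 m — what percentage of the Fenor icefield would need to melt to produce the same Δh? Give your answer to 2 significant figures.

≈ 87 %

Equal sea-level rise means equal mass of meltwater, i.e. equal mass of ice lost.
Ice mass of Lunell: 1.519×10^16 kg; ice mass of Fenor: 1.747×10^16 kg.
Fraction required = 1.519×10^16 / 1.747×10^16 = 0.869 → 87 %.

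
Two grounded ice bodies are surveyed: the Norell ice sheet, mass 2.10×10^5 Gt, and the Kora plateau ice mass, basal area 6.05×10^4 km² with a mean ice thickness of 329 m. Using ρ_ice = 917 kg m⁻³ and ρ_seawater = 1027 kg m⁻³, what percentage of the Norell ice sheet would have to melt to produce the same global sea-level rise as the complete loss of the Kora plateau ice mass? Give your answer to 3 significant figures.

Equal sea-level rise means equal mass of meltwater, i.e. equal mass of ice lost.
Ice mass of Kora: 1.825×10^16 kg; ice mass of Norell: 2.100×10^17 kg.
Fraction required = 1.825×10^16 / 2.100×10^17 = 0.0869 → 8.69 %.

≈ 8.69 %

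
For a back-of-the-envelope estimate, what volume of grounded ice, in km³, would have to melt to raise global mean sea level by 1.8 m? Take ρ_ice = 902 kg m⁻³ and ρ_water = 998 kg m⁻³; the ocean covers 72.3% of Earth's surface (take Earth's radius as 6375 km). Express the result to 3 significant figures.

≈ 7.35×10^5 km³

Required water volume = Δh × A = 1.8 m × 3.69×10^14 m² = 6.646×10^14 m³ = 6.646×10^5 km³.
Ice volume = water volume × ρ_w/ρ_ice = 6.646×10^5 × 998/902 = 7.35×10^5 km³.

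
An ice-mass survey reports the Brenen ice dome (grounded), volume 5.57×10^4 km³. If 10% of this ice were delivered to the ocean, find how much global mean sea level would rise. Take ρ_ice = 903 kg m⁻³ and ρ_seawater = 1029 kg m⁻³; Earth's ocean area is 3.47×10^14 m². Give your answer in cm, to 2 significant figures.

≈ 1.4 cm

Brenen: 0.1 × 5.57×10^4 km³ × (903/1029) = 4888 km³ of water.
Spread over 3.47×10^14 m² of ocean, Δh = 4.888×10^12 / 3.47×10^14 = 0.0141 m = 1.4 cm.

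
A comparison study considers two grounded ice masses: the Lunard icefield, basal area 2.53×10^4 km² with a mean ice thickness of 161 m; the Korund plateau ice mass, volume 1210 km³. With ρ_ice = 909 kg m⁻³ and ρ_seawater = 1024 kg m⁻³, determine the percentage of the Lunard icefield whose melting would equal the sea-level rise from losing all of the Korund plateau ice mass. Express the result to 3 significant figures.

≈ 29.7 %

Equal sea-level rise means equal mass of meltwater, i.e. equal mass of ice lost.
Ice mass of Korund: 1.100×10^15 kg; ice mass of Lunard: 3.703×10^15 kg.
Fraction required = 1.100×10^15 / 3.703×10^15 = 0.297 → 29.7 %.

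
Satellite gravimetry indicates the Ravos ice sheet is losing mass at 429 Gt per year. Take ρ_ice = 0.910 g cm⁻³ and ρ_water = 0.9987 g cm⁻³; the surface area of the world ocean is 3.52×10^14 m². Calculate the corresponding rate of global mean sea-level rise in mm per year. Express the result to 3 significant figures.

ρ_w = 0.9987 g cm⁻³ = 998.7 kg m⁻³. Annual water volume added = 429 Gt / ρ_w = 4.290×10^14 kg / 998.7 kg m⁻³ = 4.296×10^11 m³.
Δh per year = 4.296×10^11 / 3.52×10^14 = 1.22×10^-3 m = 1.22 mm.

≈ 1.22 mm/yr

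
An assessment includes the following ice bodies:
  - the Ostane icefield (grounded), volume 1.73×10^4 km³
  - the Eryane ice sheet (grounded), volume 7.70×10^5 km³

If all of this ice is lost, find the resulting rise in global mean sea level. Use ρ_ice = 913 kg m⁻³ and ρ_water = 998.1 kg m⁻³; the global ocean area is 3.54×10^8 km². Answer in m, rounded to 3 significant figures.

≈ 2.03 m

Ostane: 1.73×10^4 km³ × (913/998.1) = 1.582×10^4 km³ of water.
Eryane: 7.70×10^5 km³ × (913/998.1) = 7.043×10^5 km³ of water.
Total added water ≈ 7.202×10^14 m³ over 3.54×10^14 m² → Δh = 2.03 m.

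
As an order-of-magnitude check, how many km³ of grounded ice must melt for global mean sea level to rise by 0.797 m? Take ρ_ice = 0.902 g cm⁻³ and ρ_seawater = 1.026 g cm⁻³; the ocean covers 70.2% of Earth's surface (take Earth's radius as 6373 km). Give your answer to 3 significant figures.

Required water volume = Δh × A = 0.797 m × 3.58×10^14 m² = 2.856×10^14 m³ = 2.856×10^5 km³.
Ice volume = water volume × ρ_w/ρ_ice = 2.856×10^5 × 1026/902 = 3.25×10^5 km³.

≈ 3.25×10^5 km³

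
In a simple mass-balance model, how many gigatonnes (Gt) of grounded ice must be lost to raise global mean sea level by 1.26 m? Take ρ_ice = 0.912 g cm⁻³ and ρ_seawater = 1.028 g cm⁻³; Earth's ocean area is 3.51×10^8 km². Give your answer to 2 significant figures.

Required water volume = Δh × A = 1.26 m × 3.51×10^14 m² = 4.423×10^14 m³.
ρ_w = 1.028 g cm⁻³ = 1028 kg m⁻³, so the mass of water = 4.423×10^14 m³ × 1028 kg m⁻³ = 4.546×10^17 kg = 4.5×10^5 Gt (and the same mass of ice, by conservation).

≈ 4.5×10^5 Gt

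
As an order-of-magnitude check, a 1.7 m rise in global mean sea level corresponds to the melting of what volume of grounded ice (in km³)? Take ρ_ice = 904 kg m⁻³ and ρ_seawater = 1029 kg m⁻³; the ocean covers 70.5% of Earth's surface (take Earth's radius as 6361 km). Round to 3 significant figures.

Required water volume = Δh × A = 1.7 m × 3.58×10^14 m² = 6.094×10^14 m³ = 6.094×10^5 km³.
Ice volume = water volume × ρ_w/ρ_ice = 6.094×10^5 × 1029/904 = 6.94×10^5 km³.

≈ 6.94×10^5 km³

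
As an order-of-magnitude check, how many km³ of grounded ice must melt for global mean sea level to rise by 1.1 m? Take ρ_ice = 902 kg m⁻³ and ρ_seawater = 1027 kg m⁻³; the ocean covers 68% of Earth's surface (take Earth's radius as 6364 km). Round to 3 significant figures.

≈ 4.33×10^5 km³

Required water volume = Δh × A = 1.1 m × 3.46×10^14 m² = 3.807×10^14 m³ = 3.807×10^5 km³.
Ice volume = water volume × ρ_w/ρ_ice = 3.807×10^5 × 1027/902 = 4.33×10^5 km³.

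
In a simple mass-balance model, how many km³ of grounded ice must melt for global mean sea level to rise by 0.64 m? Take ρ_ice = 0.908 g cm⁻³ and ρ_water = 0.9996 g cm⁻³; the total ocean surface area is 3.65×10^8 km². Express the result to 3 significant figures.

Required water volume = Δh × A = 0.64 m × 3.65×10^14 m² = 2.336×10^14 m³ = 2.336×10^5 km³.
Ice volume = water volume × ρ_w/ρ_ice = 2.336×10^5 × 999.6/908 = 2.57×10^5 km³.

≈ 2.57×10^5 km³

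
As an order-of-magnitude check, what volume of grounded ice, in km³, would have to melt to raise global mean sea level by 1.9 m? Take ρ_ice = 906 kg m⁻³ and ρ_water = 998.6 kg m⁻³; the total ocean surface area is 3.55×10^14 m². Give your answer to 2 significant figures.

≈ 7.4×10^5 km³

Required water volume = Δh × A = 1.9 m × 3.55×10^14 m² = 6.745×10^14 m³ = 6.745×10^5 km³.
Ice volume = water volume × ρ_w/ρ_ice = 6.745×10^5 × 998.6/906 = 7.4×10^5 km³.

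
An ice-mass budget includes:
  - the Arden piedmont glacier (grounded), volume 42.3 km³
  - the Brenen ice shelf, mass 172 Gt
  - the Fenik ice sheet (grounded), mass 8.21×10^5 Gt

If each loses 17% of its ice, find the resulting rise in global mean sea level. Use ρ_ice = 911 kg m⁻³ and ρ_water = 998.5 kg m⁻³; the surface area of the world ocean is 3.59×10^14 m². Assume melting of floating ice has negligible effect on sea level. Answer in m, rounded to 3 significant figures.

Arden: 0.17 × 42.3 km³ × (911/998.5) = 6.561 km³ of water.
The Brenen ice shelf is floating and already displaces its own weight of water, so its melt adds essentially nothing to sea level.
Fenik: 0.17 × 8.21×10^5 Gt = 1.396×10^17 kg; dividing by ρ_w = 998.5 kg m⁻³ gives 1.398×10^14 m³ of water.
Total added water ≈ 1.398×10^14 m³ over 3.59×10^14 m² → Δh = 0.389 m.

≈ 0.389 m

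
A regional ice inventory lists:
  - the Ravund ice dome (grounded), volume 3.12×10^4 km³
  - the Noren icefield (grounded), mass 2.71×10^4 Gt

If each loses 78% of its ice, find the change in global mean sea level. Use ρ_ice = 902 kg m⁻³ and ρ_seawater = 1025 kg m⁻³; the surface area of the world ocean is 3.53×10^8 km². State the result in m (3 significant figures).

≈ 0.119 m

Ravund: 0.78 × 3.12×10^4 km³ × (902/1025) = 2.142×10^4 km³ of water.
Noren: 0.78 × 2.71×10^4 Gt = 2.114×10^16 kg; dividing by ρ_w = 1025 kg m⁻³ gives 2.062×10^13 m³ of water.
Total added water ≈ 4.204×10^13 m³ over 3.53×10^14 m² → Δh = 0.119 m.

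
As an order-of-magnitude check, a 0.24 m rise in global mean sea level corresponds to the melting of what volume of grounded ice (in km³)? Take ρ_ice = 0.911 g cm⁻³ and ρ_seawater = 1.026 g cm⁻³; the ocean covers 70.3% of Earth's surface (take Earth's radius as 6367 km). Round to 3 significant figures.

Required water volume = Δh × A = 0.24 m × 3.58×10^14 m² = 8.595×10^13 m³ = 8.595×10^4 km³.
Ice volume = water volume × ρ_w/ρ_ice = 8.595×10^4 × 1026/911 = 9.68×10^4 km³.

≈ 9.68×10^4 km³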